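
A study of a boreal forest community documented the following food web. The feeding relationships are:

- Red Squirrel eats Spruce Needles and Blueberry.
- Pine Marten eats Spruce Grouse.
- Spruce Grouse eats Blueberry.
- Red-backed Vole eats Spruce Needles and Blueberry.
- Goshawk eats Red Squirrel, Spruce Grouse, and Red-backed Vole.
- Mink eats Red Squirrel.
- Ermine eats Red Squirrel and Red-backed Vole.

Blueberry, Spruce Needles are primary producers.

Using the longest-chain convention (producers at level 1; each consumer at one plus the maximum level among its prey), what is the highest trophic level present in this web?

Producers (level 1): Blueberry, Spruce Needles.
Blueberry → Spruce Grouse → Goshawk gives Goshawk level 3.
No species has a prey at level 3, so no species reaches level 4.

3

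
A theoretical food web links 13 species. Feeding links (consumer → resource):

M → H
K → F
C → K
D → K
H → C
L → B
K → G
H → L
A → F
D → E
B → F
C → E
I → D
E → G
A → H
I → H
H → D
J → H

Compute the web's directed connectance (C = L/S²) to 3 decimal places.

The web has S = 13 species and L = 18 feeding links.
C = L / S² = 18 / 169 = 0.1065 ≈ 0.107.

C = 0.107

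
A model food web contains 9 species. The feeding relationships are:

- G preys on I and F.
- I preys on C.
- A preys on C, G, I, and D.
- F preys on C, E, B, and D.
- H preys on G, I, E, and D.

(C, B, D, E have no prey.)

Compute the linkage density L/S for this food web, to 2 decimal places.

There are L = 15 links among S = 9 species.
L/S = 15/9 = 1.6667 ≈ 1.67.

L/S = 1.67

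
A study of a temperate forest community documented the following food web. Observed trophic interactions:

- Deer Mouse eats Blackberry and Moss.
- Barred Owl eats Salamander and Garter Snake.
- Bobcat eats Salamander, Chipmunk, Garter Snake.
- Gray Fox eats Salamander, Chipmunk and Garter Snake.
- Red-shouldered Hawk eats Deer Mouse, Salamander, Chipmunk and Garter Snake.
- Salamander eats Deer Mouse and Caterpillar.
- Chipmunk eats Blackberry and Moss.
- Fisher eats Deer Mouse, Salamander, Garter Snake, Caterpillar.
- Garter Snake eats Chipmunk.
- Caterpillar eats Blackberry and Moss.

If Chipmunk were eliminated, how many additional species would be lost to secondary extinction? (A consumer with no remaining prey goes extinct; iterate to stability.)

Remove Chipmunk.
Round 1: Garter Snake (all prey gone) → extinct.
No further losses. Total secondary extinctions: 1.

1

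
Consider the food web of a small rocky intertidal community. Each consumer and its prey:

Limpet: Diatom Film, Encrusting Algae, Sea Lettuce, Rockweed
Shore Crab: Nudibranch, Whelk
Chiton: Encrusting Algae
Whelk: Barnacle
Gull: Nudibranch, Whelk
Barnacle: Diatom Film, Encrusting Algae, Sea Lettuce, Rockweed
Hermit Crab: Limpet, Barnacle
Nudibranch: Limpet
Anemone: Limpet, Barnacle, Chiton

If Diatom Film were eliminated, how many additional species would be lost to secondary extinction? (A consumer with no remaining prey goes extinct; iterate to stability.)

0

Remove Diatom Film.
Every predator of it retains at least one other prey: Limpet still has Encrusting Algae, Sea Lettuce, Rockweed; Barnacle still has Encrusting Algae, Sea Lettuce, Rockweed.
No consumer loses all prey, so no secondary extinctions occur.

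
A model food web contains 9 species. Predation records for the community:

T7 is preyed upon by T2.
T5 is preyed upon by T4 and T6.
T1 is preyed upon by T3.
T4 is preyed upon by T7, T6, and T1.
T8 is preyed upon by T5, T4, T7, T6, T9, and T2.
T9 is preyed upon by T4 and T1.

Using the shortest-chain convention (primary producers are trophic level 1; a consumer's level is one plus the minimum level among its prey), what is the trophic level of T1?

Trophic level 3

T8 is a producer → level 1.
T9 eats T8 → level 2.
T1 eats T9 → level 3.
No prey of T1 is below level 2, so 3 is the minimum.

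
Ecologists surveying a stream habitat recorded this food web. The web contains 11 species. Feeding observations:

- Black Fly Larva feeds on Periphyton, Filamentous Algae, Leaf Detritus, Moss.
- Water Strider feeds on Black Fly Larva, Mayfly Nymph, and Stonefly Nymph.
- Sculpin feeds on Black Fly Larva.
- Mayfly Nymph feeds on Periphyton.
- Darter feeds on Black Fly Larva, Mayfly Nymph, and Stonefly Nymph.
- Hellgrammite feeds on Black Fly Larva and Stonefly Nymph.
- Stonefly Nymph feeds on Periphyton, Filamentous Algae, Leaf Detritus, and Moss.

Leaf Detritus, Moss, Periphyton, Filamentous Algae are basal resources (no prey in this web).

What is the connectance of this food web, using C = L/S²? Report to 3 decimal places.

C = 0.149

The web has S = 11 species and L = 18 feeding links.
C = L / S² = 18 / 121 = 0.1488 ≈ 0.149.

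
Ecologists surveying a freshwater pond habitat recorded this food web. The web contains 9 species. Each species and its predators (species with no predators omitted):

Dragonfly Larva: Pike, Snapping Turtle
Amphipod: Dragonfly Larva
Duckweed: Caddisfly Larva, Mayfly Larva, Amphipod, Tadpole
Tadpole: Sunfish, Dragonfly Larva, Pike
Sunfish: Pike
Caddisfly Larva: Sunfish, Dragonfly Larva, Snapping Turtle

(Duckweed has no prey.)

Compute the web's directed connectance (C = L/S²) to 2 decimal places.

The web has S = 9 species and L = 14 feeding links.
C = L / S² = 14 / 81 = 0.1728 ≈ 0.17.

C = 0.17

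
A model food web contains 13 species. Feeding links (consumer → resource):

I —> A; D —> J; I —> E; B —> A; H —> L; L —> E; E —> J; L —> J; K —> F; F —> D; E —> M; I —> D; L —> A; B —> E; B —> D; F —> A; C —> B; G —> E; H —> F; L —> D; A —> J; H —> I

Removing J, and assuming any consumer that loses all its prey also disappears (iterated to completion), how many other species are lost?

4

Remove J.
Round 1: D (all prey gone), A (all prey gone) → extinct.
Round 2: F (all prey gone) → extinct.
Round 3: K (all prey gone) → extinct.
No further losses. Total secondary extinctions: 4.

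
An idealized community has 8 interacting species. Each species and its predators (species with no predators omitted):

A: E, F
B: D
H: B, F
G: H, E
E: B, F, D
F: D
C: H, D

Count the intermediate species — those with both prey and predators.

4

Intermediate species (has both prey and predators): H, E, B, F.
Count: 4.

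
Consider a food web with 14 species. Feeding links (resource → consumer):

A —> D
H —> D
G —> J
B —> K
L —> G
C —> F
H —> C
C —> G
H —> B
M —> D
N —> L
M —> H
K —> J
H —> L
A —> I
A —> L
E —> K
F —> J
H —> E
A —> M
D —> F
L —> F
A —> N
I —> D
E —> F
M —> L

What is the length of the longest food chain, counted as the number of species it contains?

One longest chain: A → M → H → C → G → J.
It has 6 species and 5 links.

6 species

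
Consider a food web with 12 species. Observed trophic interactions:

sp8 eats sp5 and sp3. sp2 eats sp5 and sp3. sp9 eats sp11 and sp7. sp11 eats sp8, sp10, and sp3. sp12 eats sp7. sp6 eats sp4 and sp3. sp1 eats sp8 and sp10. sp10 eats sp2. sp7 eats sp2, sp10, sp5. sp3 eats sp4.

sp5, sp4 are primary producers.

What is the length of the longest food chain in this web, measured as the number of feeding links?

5 links

One longest chain: sp4 → sp3 → sp2 → sp10 → sp7 → sp12.
It has 6 species and 5 links.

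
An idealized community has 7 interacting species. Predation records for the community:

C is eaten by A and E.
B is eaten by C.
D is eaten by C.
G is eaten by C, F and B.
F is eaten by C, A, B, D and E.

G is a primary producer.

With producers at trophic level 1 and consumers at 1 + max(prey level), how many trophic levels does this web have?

5

Producers (level 1): G.
G → F → D → C → A gives A level 5.
No species has a prey at level 5, so no species reaches level 6.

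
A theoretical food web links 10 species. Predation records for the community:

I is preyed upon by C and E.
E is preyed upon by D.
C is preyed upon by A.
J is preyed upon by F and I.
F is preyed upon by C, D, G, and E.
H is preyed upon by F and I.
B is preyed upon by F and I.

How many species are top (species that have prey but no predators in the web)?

Top species (has prey, but nothing eats it): G, A, D.
Count: 3.

3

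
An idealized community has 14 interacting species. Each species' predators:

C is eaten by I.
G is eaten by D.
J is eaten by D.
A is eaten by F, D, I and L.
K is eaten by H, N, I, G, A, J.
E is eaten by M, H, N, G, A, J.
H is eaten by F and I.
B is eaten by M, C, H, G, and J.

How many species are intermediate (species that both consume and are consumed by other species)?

Intermediate species (has both prey and predators): H, C, J, A, G.
Count: 5.

5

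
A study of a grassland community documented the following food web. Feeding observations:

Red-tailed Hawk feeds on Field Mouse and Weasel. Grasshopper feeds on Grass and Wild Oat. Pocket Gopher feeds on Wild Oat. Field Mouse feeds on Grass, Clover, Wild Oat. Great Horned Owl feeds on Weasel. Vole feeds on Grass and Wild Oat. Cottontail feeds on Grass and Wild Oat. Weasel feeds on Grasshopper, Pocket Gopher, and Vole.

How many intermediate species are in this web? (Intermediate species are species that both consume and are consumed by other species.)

5

Intermediate species (has both prey and predators): Grasshopper, Field Mouse, Pocket Gopher, Vole, Weasel.
Count: 5.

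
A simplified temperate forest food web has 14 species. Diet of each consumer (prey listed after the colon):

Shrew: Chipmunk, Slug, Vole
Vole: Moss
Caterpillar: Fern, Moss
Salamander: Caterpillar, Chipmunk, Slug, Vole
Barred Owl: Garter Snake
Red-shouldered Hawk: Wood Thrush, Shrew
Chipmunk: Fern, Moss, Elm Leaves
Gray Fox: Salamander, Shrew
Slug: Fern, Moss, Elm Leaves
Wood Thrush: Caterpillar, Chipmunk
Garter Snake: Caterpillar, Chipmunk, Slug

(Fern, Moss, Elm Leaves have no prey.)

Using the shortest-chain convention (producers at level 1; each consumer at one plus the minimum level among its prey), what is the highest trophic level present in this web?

4

Producers (level 1): Fern, Moss, Elm Leaves.
Following each consumer down to its lowest-level prey: Fern → Chipmunk → Shrew → Gray Fox (levels 1 through 4).
All prey of Gray Fox (Shrew 3, Salamander 3) are at level 3 or above, so Gray Fox is at level 1 + 3 = 4.
Every consumer has at least one prey at level 3 or below, so none exceeds level 4.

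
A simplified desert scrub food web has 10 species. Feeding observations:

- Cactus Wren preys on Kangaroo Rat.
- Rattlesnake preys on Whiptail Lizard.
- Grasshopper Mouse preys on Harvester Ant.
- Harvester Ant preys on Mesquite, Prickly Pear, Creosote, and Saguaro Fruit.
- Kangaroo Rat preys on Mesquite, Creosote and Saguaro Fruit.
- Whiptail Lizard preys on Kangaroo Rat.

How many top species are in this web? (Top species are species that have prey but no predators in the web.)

Top species (has prey, but nothing eats it): Grasshopper Mouse, Cactus Wren, Rattlesnake.
Count: 3.

3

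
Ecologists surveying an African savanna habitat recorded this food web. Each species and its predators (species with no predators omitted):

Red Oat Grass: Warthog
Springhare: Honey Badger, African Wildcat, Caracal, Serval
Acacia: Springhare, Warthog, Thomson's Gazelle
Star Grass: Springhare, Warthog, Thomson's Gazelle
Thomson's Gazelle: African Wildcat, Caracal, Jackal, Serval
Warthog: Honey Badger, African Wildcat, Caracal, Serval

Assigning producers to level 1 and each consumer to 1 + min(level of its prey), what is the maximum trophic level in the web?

Producers (level 1): Acacia, Red Oat Grass, Star Grass.
Following each consumer down to its lowest-level prey: Acacia → Springhare → Caracal (levels 1 through 3).
All prey of Caracal (Springhare 2, Warthog 2, Thomson's Gazelle 2) are at level 2 or above, so Caracal is at level 1 + 2 = 3.
Every consumer has at least one prey at level 2 or below, so none exceeds level 3.

3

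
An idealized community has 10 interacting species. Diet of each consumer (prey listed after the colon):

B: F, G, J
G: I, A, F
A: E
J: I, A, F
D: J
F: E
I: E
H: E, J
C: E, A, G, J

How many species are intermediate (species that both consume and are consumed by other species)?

Intermediate species (has both prey and predators): I, A, F, G, J.
Count: 5.

5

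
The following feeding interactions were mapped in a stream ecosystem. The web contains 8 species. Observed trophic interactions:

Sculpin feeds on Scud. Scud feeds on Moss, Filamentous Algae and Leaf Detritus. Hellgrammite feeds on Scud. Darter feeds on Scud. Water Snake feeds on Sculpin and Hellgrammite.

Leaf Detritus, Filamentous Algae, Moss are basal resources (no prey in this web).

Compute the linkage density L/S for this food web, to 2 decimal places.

There are L = 8 links among S = 8 species.
L/S = 8/8 = 1.0000 ≈ 1.00.

L/S = 1.00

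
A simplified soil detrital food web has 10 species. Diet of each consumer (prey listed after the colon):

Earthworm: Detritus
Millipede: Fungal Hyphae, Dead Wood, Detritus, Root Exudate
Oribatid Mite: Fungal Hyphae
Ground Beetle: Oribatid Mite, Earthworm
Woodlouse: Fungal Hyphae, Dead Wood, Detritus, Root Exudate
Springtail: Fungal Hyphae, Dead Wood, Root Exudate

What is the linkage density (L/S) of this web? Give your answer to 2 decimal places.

There are L = 15 links among S = 10 species.
L/S = 15/10 = 1.5000 ≈ 1.50.

L/S = 1.50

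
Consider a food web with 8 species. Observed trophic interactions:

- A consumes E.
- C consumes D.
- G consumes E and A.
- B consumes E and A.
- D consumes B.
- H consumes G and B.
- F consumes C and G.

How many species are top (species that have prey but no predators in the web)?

Top species (has prey, but nothing eats it): H, F.
Count: 2.

2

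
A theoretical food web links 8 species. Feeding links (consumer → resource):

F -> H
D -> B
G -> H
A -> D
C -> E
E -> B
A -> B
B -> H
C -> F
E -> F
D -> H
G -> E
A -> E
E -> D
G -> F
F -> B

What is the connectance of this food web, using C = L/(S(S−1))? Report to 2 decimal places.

The web has S = 8 species and L = 16 feeding links.
C = L / (S(S−1)) = 16 / 56 = 0.2857 ≈ 0.29.

C = 0.29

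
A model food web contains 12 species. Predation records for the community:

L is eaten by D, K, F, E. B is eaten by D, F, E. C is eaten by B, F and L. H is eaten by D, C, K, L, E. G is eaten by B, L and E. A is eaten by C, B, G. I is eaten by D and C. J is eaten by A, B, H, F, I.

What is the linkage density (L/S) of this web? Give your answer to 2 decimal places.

There are L = 28 links among S = 12 species.
L/S = 28/12 = 2.3333 ≈ 2.33.

L/S = 2.33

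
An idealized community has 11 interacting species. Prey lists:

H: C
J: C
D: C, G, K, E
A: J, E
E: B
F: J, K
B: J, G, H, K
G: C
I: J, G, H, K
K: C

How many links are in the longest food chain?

One longest chain: C → J → B → E → D.
It has 5 species and 4 links.

4 links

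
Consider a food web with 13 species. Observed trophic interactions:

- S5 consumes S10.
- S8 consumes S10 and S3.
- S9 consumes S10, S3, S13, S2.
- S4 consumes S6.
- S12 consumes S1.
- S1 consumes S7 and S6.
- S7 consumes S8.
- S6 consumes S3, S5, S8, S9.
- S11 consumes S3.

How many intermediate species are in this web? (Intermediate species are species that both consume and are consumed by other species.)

Intermediate species (has both prey and predators): S5, S9, S8, S7, S6, S1.
Count: 6.

6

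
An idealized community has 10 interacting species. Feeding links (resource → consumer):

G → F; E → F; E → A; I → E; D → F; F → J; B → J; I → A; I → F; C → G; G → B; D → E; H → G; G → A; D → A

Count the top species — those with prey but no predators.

2

Top species (has prey, but nothing eats it): A, J.
Count: 2.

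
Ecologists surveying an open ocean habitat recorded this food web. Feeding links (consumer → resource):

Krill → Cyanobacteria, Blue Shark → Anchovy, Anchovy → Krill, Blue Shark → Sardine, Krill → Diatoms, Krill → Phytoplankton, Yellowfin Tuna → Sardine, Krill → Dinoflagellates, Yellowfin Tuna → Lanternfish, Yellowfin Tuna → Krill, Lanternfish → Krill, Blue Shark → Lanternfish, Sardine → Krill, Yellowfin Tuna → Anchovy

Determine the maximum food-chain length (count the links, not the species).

One longest chain: Phytoplankton → Krill → Lanternfish → Yellowfin Tuna.
It has 4 species and 3 links.

3 links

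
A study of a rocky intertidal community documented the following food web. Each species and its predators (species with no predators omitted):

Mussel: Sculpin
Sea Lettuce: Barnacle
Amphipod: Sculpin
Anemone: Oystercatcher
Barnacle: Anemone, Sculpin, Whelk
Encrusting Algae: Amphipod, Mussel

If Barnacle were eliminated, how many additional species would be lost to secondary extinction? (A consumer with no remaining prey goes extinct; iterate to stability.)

3

Remove Barnacle.
Round 1: Anemone (all prey gone), Whelk (all prey gone) → extinct.
Round 2: Oystercatcher (all prey gone) → extinct.
No further losses. Total secondary extinctions: 3.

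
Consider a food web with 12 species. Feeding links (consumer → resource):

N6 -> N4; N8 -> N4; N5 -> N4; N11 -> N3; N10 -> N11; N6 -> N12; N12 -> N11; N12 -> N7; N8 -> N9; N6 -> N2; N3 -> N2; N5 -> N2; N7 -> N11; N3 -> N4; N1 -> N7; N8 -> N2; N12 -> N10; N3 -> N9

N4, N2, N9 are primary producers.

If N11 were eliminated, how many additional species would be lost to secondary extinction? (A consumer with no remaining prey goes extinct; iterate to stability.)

4

Remove N11.
Round 1: N10 (all prey gone), N7 (all prey gone) → extinct.
Round 2: N1 (all prey gone), N12 (all prey gone) → extinct.
No further losses. Total secondary extinctions: 4.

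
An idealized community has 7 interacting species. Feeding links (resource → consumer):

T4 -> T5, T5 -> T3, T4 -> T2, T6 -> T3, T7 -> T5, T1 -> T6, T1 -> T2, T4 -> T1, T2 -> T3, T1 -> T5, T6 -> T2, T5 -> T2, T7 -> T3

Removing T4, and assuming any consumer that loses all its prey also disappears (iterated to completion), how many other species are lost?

Remove T4.
Round 1: T1 (all prey gone) → extinct.
Round 2: T6 (all prey gone) → extinct.
No further losses. Total secondary extinctions: 2.

2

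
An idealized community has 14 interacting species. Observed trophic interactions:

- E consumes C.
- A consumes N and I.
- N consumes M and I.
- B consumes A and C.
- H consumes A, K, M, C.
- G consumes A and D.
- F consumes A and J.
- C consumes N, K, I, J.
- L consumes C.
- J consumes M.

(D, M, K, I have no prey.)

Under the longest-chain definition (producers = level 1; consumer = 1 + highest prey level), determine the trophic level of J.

M is a producer → level 1.
J eats M → level 2.

Trophic level 2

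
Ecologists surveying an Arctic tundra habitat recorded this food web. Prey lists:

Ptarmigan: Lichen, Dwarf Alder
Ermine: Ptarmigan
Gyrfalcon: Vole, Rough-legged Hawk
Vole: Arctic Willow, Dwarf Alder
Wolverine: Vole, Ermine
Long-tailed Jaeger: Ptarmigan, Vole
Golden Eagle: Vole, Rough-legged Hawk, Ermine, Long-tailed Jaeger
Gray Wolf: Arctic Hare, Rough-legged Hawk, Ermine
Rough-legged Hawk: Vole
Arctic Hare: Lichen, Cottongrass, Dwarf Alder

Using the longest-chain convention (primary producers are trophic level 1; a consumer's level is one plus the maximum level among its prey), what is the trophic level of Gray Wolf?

Lichen is a producer → level 1.
Ptarmigan eats Lichen (level 1); other prey at levels: Dwarf Alder 1 → level 2.
Ermine eats Ptarmigan → level 3.
Gray Wolf eats Ermine (level 3); other prey at levels: Arctic Hare 2, Rough-legged Hawk 3 → level 4.

Trophic level 4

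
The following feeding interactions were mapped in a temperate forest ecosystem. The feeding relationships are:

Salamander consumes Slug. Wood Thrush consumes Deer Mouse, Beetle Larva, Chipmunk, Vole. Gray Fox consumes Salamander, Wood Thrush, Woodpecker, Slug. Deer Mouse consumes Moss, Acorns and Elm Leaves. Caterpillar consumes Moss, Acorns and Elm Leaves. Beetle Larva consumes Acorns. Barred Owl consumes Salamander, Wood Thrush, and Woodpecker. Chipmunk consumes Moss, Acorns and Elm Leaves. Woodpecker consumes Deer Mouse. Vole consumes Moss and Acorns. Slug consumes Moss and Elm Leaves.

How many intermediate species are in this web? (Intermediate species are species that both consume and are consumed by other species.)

Intermediate species (has both prey and predators): Slug, Beetle Larva, Chipmunk, Deer Mouse, Vole, Wood Thrush, Woodpecker, Salamander.
Count: 8.

8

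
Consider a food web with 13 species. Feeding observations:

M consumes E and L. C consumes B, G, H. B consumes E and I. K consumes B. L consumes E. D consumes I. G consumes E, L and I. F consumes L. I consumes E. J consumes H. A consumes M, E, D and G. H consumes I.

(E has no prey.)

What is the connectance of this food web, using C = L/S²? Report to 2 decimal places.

The web has S = 13 species and L = 21 feeding links.
C = L / S² = 21 / 169 = 0.1243 ≈ 0.12.

C = 0.12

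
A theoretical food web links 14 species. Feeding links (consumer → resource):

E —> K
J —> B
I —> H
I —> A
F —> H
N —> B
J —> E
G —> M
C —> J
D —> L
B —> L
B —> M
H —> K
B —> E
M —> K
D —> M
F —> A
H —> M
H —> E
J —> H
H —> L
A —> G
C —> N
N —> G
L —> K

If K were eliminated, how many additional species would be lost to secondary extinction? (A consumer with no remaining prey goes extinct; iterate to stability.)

Remove K.
Round 1: L (all prey gone), E (all prey gone), M (all prey gone) → extinct.
Round 2: G (all prey gone), B (all prey gone), D (all prey gone), H (all prey gone) → extinct.
Round 3: N (all prey gone), J (all prey gone), A (all prey gone) → extinct.
Round 4: F (all prey gone), I (all prey gone), C (all prey gone) → extinct.
No further losses. Total secondary extinctions: 13.

13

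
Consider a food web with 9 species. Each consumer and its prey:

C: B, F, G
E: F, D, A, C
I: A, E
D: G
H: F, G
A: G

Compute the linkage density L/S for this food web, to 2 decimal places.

L/S = 1.44

There are L = 13 links among S = 9 species.
L/S = 13/9 = 1.4444 ≈ 1.44.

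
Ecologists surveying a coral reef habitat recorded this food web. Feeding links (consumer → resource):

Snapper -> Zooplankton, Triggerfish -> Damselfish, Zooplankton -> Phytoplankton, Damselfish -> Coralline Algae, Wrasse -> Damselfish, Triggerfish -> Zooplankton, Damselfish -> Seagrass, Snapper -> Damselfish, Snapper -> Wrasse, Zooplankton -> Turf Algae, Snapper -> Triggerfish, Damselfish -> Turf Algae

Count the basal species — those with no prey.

Basal species (no prey listed): Seagrass, Coralline Algae, Turf Algae, Phytoplankton.
Count: 4.

4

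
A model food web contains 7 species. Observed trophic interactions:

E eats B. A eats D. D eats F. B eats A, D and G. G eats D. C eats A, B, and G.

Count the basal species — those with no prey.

1

Basal species (no prey listed): F.
Count: 1.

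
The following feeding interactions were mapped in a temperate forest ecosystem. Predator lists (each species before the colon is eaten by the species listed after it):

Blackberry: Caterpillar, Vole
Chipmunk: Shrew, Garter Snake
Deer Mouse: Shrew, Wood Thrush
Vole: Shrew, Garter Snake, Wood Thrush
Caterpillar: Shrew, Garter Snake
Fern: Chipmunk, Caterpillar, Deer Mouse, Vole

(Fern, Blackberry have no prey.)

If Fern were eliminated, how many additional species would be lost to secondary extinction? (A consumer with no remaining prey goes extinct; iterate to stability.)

2

Remove Fern.
Round 1: Chipmunk (all prey gone), Deer Mouse (all prey gone) → extinct.
No further losses. Total secondary extinctions: 2.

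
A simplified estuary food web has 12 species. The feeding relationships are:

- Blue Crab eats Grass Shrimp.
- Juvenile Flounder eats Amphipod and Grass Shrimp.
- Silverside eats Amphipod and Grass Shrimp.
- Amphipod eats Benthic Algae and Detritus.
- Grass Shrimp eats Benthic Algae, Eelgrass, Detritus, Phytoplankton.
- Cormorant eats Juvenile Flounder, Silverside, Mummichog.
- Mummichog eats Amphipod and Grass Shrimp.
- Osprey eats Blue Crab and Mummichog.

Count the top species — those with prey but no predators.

2

Top species (has prey, but nothing eats it): Cormorant, Osprey.
Count: 2.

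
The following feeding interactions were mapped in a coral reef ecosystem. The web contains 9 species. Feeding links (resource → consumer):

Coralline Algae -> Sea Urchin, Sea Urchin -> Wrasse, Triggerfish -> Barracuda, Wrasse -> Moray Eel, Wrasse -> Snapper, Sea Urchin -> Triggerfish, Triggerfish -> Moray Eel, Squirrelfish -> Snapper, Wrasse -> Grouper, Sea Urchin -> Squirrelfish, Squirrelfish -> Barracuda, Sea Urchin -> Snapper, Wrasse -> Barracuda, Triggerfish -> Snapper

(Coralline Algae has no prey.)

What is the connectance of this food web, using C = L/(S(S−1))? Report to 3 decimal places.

C = 0.194

The web has S = 9 species and L = 14 feeding links.
C = L / (S(S−1)) = 14 / 72 = 0.1944 ≈ 0.194.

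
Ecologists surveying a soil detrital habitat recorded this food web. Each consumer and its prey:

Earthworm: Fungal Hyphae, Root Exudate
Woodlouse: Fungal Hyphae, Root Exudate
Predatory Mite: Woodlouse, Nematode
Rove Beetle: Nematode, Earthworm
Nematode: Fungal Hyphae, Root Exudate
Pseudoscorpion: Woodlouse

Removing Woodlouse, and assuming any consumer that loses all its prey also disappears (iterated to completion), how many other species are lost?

1

Remove Woodlouse.
Round 1: Pseudoscorpion (all prey gone) → extinct.
No further losses. Total secondary extinctions: 1.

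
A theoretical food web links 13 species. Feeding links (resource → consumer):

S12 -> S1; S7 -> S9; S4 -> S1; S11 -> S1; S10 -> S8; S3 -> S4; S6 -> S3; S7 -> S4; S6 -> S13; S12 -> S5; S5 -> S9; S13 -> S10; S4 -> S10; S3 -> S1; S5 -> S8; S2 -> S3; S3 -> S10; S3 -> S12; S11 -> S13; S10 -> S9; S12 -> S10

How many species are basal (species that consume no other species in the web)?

4

Basal species (no prey listed): S7, S11, S2, S6.
Count: 4.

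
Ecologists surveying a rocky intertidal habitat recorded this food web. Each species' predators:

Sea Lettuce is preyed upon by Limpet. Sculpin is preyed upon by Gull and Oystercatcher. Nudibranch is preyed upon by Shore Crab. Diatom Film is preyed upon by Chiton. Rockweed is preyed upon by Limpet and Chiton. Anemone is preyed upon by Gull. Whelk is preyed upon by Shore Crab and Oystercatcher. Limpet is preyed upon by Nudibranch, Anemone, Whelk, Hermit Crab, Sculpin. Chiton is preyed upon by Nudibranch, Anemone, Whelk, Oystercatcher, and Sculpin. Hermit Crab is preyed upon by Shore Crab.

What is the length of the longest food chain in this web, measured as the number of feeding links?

One longest chain: Rockweed → Chiton → Anemone → Gull.
It has 4 species and 3 links.

3 links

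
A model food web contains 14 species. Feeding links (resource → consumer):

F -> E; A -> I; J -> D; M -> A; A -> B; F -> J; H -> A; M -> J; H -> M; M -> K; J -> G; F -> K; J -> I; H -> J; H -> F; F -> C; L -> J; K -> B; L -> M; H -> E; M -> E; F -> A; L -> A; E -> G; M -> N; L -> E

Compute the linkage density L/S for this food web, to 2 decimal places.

There are L = 26 links among S = 14 species.
L/S = 26/14 = 1.8571 ≈ 1.86.

L/S = 1.86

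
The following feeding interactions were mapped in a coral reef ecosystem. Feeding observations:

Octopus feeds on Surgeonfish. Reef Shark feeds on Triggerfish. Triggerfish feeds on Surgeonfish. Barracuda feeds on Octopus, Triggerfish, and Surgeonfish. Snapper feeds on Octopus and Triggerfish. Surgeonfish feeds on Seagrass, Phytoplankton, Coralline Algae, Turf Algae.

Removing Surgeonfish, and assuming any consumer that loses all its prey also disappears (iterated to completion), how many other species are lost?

5

Remove Surgeonfish.
Round 1: Octopus (all prey gone), Triggerfish (all prey gone) → extinct.
Round 2: Snapper (all prey gone), Reef Shark (all prey gone), Barracuda (all prey gone) → extinct.
No further losses. Total secondary extinctions: 5.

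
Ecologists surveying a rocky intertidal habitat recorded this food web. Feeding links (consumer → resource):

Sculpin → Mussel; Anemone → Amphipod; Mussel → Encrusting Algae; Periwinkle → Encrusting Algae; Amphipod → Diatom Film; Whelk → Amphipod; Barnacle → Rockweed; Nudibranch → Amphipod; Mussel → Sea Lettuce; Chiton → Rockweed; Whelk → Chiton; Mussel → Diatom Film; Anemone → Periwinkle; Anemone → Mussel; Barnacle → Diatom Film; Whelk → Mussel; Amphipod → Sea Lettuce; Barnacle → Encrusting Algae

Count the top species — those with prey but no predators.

Top species (has prey, but nothing eats it): Barnacle, Anemone, Whelk, Nudibranch, Sculpin.
Count: 5.

5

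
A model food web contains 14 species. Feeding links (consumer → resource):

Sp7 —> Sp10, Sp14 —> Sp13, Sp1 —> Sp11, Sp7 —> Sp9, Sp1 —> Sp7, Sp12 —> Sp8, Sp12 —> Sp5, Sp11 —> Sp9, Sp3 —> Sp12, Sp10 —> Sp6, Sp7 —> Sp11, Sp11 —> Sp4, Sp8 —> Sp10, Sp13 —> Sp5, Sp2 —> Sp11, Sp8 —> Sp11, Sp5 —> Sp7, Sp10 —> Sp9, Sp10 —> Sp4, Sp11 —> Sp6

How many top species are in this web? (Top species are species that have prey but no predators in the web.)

Top species (has prey, but nothing eats it): Sp2, Sp1, Sp3, Sp14.
Count: 4.

4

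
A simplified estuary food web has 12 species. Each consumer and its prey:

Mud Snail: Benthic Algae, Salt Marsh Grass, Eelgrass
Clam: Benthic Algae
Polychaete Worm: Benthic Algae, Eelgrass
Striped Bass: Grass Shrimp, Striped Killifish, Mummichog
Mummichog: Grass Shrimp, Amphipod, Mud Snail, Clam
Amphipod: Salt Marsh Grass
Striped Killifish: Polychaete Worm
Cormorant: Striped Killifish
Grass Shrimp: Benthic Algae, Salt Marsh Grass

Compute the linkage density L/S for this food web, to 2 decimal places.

There are L = 18 links among S = 12 species.
L/S = 18/12 = 1.5000 ≈ 1.50.

L/S = 1.50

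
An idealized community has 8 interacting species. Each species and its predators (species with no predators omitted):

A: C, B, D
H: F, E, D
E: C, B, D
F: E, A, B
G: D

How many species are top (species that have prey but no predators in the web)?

Top species (has prey, but nothing eats it): C, B, D.
Count: 3.

3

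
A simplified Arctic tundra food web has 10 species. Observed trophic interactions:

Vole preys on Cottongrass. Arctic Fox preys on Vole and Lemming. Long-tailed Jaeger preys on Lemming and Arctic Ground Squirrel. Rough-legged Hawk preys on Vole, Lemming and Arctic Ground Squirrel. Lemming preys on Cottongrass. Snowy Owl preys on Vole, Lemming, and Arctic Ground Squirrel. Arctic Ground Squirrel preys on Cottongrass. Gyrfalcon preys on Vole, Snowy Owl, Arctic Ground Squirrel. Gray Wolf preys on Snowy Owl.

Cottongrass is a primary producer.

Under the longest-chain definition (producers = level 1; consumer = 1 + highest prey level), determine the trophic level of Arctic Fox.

Trophic level 3

Cottongrass is a producer → level 1.
Vole eats Cottongrass → level 2.
Arctic Fox eats Vole (level 2); other prey at levels: Lemming 2 → level 3.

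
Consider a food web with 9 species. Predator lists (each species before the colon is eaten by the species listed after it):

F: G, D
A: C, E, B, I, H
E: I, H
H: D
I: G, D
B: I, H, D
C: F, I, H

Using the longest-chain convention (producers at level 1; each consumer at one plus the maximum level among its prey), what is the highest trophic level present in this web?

Producers (level 1): A.
A → C → F → G gives G level 4.
No species has a prey at level 4, so no species reaches level 5.

4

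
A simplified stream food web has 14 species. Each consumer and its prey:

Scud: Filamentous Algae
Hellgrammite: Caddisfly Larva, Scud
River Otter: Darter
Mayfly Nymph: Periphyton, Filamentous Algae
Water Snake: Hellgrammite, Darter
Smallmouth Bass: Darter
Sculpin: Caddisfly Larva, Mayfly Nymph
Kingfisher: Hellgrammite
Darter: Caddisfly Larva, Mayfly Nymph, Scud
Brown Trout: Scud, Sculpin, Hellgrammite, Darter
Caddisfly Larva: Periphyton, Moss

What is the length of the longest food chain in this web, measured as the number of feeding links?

One longest chain: Periphyton → Caddisfly Larva → Darter → River Otter.
It has 4 species and 3 links.

3 links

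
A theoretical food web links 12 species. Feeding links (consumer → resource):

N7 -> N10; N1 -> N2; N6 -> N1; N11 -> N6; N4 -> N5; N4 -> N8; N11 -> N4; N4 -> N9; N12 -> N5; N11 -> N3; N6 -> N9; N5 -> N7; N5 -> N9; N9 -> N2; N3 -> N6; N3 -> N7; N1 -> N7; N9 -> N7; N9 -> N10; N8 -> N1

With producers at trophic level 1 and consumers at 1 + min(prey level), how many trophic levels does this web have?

Producers (level 1): N2, N10.
Following each consumer down to its lowest-level prey: N10 → N7 → N5 → N12 (levels 1 through 4).
All prey of N12 (N5 3) are at level 3 or above, so N12 is at level 1 + 3 = 4.
Every consumer has at least one prey at level 3 or below, so none exceeds level 4.

4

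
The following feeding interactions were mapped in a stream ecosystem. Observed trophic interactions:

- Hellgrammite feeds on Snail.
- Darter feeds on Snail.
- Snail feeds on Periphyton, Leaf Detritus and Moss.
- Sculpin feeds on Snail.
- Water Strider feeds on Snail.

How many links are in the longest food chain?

2 links

One longest chain: Moss → Snail → Hellgrammite.
It has 3 species and 2 links.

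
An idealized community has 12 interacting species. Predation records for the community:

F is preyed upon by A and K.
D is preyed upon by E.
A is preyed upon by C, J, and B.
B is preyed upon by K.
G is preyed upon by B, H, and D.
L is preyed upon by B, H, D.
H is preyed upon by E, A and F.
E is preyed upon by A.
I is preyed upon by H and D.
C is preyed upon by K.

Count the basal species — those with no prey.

3

Basal species (no prey listed): L, I, G.
Count: 3.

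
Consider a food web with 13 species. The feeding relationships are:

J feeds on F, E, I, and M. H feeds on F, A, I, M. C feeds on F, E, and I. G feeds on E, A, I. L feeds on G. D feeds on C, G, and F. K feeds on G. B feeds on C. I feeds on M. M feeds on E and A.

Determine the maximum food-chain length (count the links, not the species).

4 links

One longest chain: E → M → I → C → B.
It has 5 species and 4 links.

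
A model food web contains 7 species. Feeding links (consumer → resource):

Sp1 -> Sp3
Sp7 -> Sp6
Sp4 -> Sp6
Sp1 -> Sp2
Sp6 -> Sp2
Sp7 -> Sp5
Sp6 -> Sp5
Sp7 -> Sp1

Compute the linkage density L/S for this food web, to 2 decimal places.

There are L = 8 links among S = 7 species.
L/S = 8/7 = 1.1429 ≈ 1.14.

L/S = 1.14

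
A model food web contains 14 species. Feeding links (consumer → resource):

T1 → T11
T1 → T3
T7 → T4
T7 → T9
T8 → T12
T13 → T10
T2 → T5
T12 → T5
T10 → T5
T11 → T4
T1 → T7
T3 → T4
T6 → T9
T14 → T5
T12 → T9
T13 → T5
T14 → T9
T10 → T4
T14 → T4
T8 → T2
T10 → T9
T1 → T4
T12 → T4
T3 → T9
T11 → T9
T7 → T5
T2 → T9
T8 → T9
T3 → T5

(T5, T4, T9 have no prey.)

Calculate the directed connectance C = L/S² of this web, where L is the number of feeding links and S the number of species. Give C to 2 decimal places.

C = 0.15

The web has S = 14 species and L = 29 feeding links.
C = L / S² = 29 / 196 = 0.1480 ≈ 0.15.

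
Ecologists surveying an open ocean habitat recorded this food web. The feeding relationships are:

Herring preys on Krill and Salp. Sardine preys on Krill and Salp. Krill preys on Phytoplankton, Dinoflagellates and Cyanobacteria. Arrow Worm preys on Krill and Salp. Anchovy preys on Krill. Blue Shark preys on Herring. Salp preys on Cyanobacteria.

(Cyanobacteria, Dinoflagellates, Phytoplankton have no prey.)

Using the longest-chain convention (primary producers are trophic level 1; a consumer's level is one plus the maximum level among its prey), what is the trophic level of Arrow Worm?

Trophic level 3

Cyanobacteria is a producer → level 1.
Salp eats Cyanobacteria → level 2.
Arrow Worm eats Salp (level 2); other prey at levels: Krill 2 → level 3.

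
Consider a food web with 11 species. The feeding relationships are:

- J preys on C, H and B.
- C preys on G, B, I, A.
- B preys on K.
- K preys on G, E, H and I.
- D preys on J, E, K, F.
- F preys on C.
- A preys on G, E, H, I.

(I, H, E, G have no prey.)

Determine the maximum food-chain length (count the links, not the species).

One longest chain: I → K → B → C → F → D.
It has 6 species and 5 links.

5 links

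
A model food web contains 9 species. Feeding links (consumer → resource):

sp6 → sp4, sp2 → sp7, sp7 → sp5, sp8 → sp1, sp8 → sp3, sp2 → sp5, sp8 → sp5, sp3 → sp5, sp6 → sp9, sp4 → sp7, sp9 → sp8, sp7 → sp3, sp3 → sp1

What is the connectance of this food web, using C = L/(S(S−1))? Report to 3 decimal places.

The web has S = 9 species and L = 13 feeding links.
C = L / (S(S−1)) = 13 / 72 = 0.1806 ≈ 0.181.

C = 0.181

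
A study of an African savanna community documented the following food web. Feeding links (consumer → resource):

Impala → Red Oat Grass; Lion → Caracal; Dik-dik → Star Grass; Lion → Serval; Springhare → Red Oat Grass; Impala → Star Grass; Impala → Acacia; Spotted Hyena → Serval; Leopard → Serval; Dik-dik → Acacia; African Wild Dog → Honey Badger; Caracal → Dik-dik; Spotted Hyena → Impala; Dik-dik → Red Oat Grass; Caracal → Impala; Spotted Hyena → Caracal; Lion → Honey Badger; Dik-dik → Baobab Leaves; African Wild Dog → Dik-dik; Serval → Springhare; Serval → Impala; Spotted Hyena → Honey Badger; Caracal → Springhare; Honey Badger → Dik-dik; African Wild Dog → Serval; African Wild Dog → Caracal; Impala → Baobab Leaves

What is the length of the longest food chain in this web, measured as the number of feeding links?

3 links

One longest chain: Acacia → Dik-dik → Caracal → Lion.
It has 4 species and 3 links.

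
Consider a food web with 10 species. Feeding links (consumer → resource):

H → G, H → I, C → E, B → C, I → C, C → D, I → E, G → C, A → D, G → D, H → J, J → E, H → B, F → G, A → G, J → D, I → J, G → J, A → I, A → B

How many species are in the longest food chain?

4 species

One longest chain: E → C → I → H.
It has 4 species and 3 links.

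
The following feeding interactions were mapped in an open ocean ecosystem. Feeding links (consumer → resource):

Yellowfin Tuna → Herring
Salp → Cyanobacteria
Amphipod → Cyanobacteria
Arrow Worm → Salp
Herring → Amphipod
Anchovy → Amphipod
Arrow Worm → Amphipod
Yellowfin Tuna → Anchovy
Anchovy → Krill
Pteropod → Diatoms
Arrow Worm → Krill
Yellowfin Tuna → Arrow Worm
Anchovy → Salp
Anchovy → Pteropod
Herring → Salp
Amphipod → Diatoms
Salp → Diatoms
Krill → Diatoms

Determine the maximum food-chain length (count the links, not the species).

3 links

One longest chain: Diatoms → Krill → Anchovy → Yellowfin Tuna.
It has 4 species and 3 links.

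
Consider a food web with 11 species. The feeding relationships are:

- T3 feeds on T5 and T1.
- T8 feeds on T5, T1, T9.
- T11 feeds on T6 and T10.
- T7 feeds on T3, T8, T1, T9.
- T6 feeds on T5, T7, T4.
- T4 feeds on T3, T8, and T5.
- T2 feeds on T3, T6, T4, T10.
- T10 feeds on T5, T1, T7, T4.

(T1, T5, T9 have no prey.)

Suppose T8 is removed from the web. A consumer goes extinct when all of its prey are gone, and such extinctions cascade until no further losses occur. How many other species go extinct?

Remove T8.
Every predator of it retains at least one other prey: T4 still has T5, T3; T7 still has T1, T9, T3.
No consumer loses all prey, so no secondary extinctions occur.

0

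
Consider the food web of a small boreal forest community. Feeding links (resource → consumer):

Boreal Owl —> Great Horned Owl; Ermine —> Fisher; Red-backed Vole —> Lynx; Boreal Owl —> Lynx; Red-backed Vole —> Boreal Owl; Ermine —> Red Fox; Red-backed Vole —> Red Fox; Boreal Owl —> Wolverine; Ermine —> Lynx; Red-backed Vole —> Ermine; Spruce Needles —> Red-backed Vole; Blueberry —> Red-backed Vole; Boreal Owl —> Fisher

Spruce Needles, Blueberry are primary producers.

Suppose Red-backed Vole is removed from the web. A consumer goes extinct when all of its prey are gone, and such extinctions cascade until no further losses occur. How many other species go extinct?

Remove Red-backed Vole.
Round 1: Ermine (all prey gone), Boreal Owl (all prey gone) → extinct.
Round 2: Red Fox (all prey gone), Fisher (all prey gone), Great Horned Owl (all prey gone), Wolverine (all prey gone), Lynx (all prey gone) → extinct.
No further losses. Total secondary extinctions: 7.

7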